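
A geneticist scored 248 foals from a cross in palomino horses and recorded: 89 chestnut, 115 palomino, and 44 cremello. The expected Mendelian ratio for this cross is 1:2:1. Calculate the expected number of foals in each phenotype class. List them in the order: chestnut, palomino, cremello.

Expected counts for N = 248 under a 1:2:1 ratio (total parts = 4):
  chestnut: 248 × 1/4 = 62
  palomino: 248 × 2/4 = 124
  cremello: 248 × 1/4 = 62

62, 124, 62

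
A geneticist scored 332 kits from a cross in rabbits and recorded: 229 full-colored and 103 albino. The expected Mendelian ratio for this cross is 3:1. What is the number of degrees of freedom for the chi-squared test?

1

A goodness-of-fit test with 2 phenotype classes has df = 2 − 1 = 1.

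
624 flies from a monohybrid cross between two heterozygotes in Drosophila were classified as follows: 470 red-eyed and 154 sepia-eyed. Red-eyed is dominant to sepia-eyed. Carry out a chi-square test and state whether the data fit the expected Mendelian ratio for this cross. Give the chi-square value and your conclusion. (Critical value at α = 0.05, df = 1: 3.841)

For a monohybrid cross between heterozygotes with complete dominance, the expected phenotypic ratio is 3:1.
Expected counts for N = 624 under a 3:1 ratio (total parts = 4):
  red-eyed: 624 × 3/4 = 468
  sepia-eyed: 624 × 1/4 = 156
χ² = Σ (O − E)² / E
  red-eyed: (470 − 468)² / 468 = 0.0085
  sepia-eyed: (154 − 156)² / 156 = 0.0256
χ² = 0.0085 + 0.0256 = 0.0341 ≈ 0.034
Degrees of freedom = 2 − 1 = 1; critical value at α = 0.05 is 3.841.
Since 0.034 < 3.841, we fail to reject the null hypothesis — the data are consistent with the 3:1 ratio.

0.034; consistent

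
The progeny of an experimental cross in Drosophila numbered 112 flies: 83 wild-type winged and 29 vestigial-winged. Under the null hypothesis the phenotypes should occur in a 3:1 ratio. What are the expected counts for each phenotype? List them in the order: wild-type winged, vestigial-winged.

Expected counts for N = 112 under a 3:1 ratio (total parts = 4):
  wild-type winged: 112 × 3/4 = 84
  vestigial-winged: 112 × 1/4 = 28

84, 28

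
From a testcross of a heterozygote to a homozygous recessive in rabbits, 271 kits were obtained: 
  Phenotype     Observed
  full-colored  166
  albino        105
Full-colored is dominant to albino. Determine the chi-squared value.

13.731

A testcross of a heterozygote (Aa × aa) gives a 1:1 phenotypic ratio.
Under the 1:1 hypothesis (Σ ratio = 2, N = 271):
  full-colored: 271 × 1/2 = 135.5
  albino: 271 × 1/2 = 135.5
χ² = Σ (O − E)² / E
  full-colored: (166 − 135.5)² / 135.5 = 6.8653
  albino: (105 − 135.5)² / 135.5 = 6.8653
χ² = 6.8653 + 6.8653 = 13.7306 ≈ 13.731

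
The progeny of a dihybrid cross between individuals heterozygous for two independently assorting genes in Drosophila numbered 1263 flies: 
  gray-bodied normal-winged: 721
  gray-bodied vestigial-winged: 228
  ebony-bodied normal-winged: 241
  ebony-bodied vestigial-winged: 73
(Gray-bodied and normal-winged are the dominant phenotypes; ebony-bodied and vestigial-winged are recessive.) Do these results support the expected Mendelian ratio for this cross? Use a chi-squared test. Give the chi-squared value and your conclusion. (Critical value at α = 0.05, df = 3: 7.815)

A dihybrid F₂ with independent assortment and complete dominance at both loci gives a 9:3:3:1 phenotypic ratio.
The 9:3:3:1 ratio has 16 parts, so with N = 1263 the expected counts are:
  gray-bodied normal-winged: 1263 × 9/16 = 710.4375
  gray-bodied vestigial-winged: 1263 × 3/16 = 236.8125
  ebony-bodied normal-winged: 1263 × 3/16 = 236.8125
  ebony-bodied vestigial-winged: 1263 × 1/16 = 78.9375
χ² = Σ (O − E)² / E
  gray-bodied normal-winged: (721 − 710.4375)² / 710.4375 = 0.1570
  gray-bodied vestigial-winged: (228 − 236.8125)² / 236.8125 = 0.3279
  ebony-bodied normal-winged: (241 − 236.8125)² / 236.8125 = 0.0740
  ebony-bodied vestigial-winged: (73 − 78.9375)² / 78.9375 = 0.4466
χ² = 0.1570 + 0.3279 + 0.0740 + 0.4466 = 1.0055 ≈ 1.006
Degrees of freedom = 4 − 1 = 3; critical value at α = 0.05 is 7.815.
Since 1.006 < 7.815, we fail to reject the null hypothesis — the data are consistent with the 9:3:3:1 ratio.

1.006; consistent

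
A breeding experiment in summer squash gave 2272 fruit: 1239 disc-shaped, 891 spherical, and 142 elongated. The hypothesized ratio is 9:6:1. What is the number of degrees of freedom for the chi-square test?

A goodness-of-fit test with 3 phenotype classes has df = 3 − 1 = 2.

2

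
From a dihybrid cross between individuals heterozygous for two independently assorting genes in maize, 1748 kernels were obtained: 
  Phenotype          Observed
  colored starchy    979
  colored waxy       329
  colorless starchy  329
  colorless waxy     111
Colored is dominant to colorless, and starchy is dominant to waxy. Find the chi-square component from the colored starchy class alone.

A dihybrid F₂ with independent assortment and complete dominance at both loci gives a 9:3:3:1 phenotypic ratio.
Total ratio parts = 16. Expected numbers out of 1748:
  colored starchy: 1748 × 9/16 = 983.25
  colored waxy: 1748 × 3/16 = 327.75
  colorless starchy: 1748 × 3/16 = 327.75
  colorless waxy: 1748 × 1/16 = 109.25
Contribution of colored starchy: (979 − 983.25)² / 983.25 = 0.0184

0.018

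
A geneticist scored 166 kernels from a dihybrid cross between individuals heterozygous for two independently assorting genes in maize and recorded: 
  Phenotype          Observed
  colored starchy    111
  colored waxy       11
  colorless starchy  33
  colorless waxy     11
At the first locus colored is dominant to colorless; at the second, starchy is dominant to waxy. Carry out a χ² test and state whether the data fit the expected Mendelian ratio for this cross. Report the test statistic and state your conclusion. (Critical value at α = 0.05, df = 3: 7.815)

16.490; not consistent

A dihybrid F₂ with independent assortment and complete dominance at both loci gives a 9:3:3:1 phenotypic ratio.
The 9:3:3:1 ratio has 16 parts, so with N = 166 the expected counts are:
  colored starchy: 166 × 9/16 = 93.375
  colored waxy: 166 × 3/16 = 31.125
  colorless starchy: 166 × 3/16 = 31.125
  colorless waxy: 166 × 1/16 = 10.375
χ² = Σ (O − E)² / E
  colored starchy: (111 − 93.375)² / 93.375 = 3.3268
  colored waxy: (11 − 31.125)² / 31.125 = 13.0126
  colorless starchy: (33 − 31.125)² / 31.125 = 0.1130
  colorless waxy: (11 − 10.375)² / 10.375 = 0.0377
χ² = 3.3268 + 13.0126 + 0.1130 + 0.0377 = 16.4901 ≈ 16.490
Degrees of freedom = 4 − 1 = 3; critical value at α = 0.05 is 7.815.
Since 16.490 > 7.815, we reject the null hypothesis — the data do not fit the 9:3:3:1 ratio.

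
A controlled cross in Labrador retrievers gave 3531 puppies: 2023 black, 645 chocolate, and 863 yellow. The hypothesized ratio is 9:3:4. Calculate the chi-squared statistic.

1.564

Expected counts for N = 3531 under a 9:3:4 ratio (total parts = 16):
  black: 3531 × 9/16 = 1986.1875
  chocolate: 3531 × 3/16 = 662.0625
  yellow: 3531 × 4/16 = 882.75
χ² = Σ (O − E)² / E
  black: (2023 − 1986.1875)² / 1986.1875 = 0.6823
  chocolate: (645 − 662.0625)² / 662.0625 = 0.4397
  yellow: (863 − 882.75)² / 882.75 = 0.4419
χ² = 0.6823 + 0.4397 + 0.4419 = 1.5639 ≈ 1.564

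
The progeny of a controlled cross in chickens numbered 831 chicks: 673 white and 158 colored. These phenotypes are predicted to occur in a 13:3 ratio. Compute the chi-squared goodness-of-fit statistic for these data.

Under the 13:3 hypothesis (Σ ratio = 16, N = 831):
  white: 831 × 13/16 = 675.1875
  colored: 831 × 3/16 = 155.8125
χ² = Σ (O − E)² / E
  white: (673 − 675.1875)² / 675.1875 = 0.0071
  colored: (158 − 155.8125)² / 155.8125 = 0.0307
χ² = 0.0071 + 0.0307 = 0.0378 ≈ 0.038

0.038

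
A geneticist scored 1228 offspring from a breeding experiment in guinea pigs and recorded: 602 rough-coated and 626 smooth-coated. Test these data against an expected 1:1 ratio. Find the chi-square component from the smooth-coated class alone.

Total ratio parts = 2. Expected numbers out of 1228:
  rough-coated: 1228 × 1/2 = 614
  smooth-coated: 1228 × 1/2 = 614
Contribution of smooth-coated: (626 − 614)² / 614 = 0.2345

0.235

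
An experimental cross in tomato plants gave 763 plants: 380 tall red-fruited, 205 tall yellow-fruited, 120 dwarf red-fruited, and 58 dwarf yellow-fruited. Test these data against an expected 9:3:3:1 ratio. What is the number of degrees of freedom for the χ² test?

3

A goodness-of-fit test with 4 phenotype classes has df = 4 − 1 = 3.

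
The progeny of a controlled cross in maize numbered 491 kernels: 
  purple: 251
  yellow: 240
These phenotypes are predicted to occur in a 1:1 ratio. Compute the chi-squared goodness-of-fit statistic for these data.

0.246

Total ratio parts = 2. Expected numbers out of 491:
  purple: 491 × 1/2 = 245.5
  yellow: 491 × 1/2 = 245.5
χ² = Σ (O − E)² / E
  purple: (251 − 245.5)² / 245.5 = 0.1232
  yellow: (240 − 245.5)² / 245.5 = 0.1232
χ² = 0.1232 + 0.1232 = 0.2464 ≈ 0.246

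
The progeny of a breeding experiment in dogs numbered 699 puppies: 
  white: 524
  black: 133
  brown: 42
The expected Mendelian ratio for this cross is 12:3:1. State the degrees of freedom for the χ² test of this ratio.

A goodness-of-fit test with 3 phenotype classes has df = 3 − 1 = 2.

2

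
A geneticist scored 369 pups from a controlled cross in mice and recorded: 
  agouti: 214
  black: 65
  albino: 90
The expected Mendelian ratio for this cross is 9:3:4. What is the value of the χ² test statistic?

0.508

Under the 9:3:4 hypothesis (Σ ratio = 16, N = 369):
  agouti: 369 × 9/16 = 207.5625
  black: 369 × 3/16 = 69.1875
  albino: 369 × 4/16 = 92.25
χ² = Σ (O − E)² / E
  agouti: (214 − 207.5625)² / 207.5625 = 0.1997
  black: (65 − 69.1875)² / 69.1875 = 0.2534
  albino: (90 − 92.25)² / 92.25 = 0.0549
χ² = 0.1997 + 0.2534 + 0.0549 = 0.508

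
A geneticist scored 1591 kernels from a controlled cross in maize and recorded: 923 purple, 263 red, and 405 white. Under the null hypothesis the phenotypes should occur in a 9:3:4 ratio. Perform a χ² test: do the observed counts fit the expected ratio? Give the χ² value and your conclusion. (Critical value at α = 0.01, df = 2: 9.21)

Under the 9:3:4 hypothesis (Σ ratio = 16, N = 1591):
  purple: 1591 × 9/16 = 894.9375
  red: 1591 × 3/16 = 298.3125
  white: 1591 × 4/16 = 397.75
χ² = Σ (O − E)² / E
  purple: (923 − 894.9375)² / 894.9375 = 0.8800
  red: (263 − 298.3125)² / 298.3125 = 4.1801
  white: (405 − 397.75)² / 397.75 = 0.1321
χ² = 0.8800 + 4.1801 + 0.1321 = 5.1922 ≈ 5.192
Degrees of freedom = 3 − 1 = 2; critical value at α = 0.01 is 9.21.
Since 5.192 < 9.21, we fail to reject the null hypothesis — the data are consistent with the 9:3:4 ratio.

5.192; consistent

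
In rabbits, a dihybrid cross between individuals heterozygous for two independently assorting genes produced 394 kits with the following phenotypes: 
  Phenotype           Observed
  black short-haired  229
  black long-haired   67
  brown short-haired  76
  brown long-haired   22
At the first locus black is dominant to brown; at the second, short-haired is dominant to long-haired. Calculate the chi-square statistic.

1.226

A dihybrid F₂ with independent assortment and complete dominance at both loci gives a 9:3:3:1 phenotypic ratio.
The 9:3:3:1 ratio has 16 parts, so with N = 394 the expected counts are:
  black short-haired: 394 × 9/16 = 221.625
  black long-haired: 394 × 3/16 = 73.875
  brown short-haired: 394 × 3/16 = 73.875
  brown long-haired: 394 × 1/16 = 24.625
χ² = Σ (O − E)² / E
  black short-haired: (229 − 221.625)² / 221.625 = 0.2454
  black long-haired: (67 − 73.875)² / 73.875 = 0.6398
  brown short-haired: (76 − 73.875)² / 73.875 = 0.0611
  brown long-haired: (22 − 24.625)² / 24.625 = 0.2798
χ² = 0.2454 + 0.6398 + 0.0611 + 0.2798 = 1.2261 ≈ 1.226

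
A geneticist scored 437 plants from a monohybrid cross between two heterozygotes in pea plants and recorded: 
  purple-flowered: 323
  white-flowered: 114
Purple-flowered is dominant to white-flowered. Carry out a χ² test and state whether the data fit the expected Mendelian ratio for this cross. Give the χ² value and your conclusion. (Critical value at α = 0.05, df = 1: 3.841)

For a monohybrid cross between heterozygotes with complete dominance, the expected phenotypic ratio is 3:1.
The 3:1 ratio has 4 parts, so with N = 437 the expected counts are:
  purple-flowered: 437 × 3/4 = 327.75
  white-flowered: 437 × 1/4 = 109.25
χ² = Σ (O − E)² / E
  purple-flowered: (323 − 327.75)² / 327.75 = 0.0688
  white-flowered: (114 − 109.25)² / 109.25 = 0.2065
χ² = 0.0688 + 0.2065 = 0.2753 ≈ 0.275
Degrees of freedom = 2 − 1 = 1; critical value at α = 0.05 is 3.841.
Since 0.275 < 3.841, we fail to reject the null hypothesis — the data are consistent with the 3:1 ratio.

0.275; consistent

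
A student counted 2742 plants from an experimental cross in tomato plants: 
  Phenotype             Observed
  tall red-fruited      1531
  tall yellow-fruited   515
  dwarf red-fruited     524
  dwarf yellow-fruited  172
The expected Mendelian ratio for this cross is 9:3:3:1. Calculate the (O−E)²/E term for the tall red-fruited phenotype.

The 9:3:3:1 ratio has 16 parts, so with N = 2742 the expected counts are:
  tall red-fruited: 2742 × 9/16 = 1542.375
  tall yellow-fruited: 2742 × 3/16 = 514.125
  dwarf red-fruited: 2742 × 3/16 = 514.125
  dwarf yellow-fruited: 2742 × 1/16 = 171.375
Contribution of tall red-fruited: (1531 − 1542.375)² / 1542.375 = 0.0839

0.084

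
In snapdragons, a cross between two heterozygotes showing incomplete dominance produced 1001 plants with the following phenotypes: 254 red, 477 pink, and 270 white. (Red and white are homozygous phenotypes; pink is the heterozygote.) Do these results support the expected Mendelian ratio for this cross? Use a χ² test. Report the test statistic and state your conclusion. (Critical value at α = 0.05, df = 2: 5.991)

With incomplete dominance, a heterozygote × heterozygote cross gives a 1:2:1 phenotypic ratio.
The 1:2:1 ratio has 4 parts, so with N = 1001 the expected counts are:
  red: 1001 × 1/4 = 250.25
  pink: 1001 × 2/4 = 500.5
  white: 1001 × 1/4 = 250.25
χ² = Σ (O − E)² / E
  red: (254 − 250.25)² / 250.25 = 0.0562
  pink: (477 − 500.5)² / 500.5 = 1.1034
  white: (270 − 250.25)² / 250.25 = 1.5587
χ² = 0.0562 + 1.1034 + 1.5587 = 2.7183 ≈ 2.718
Degrees of freedom = 3 − 1 = 2; critical value at α = 0.05 is 5.991.
Since 2.718 < 5.991, we fail to reject the null hypothesis — the data are consistent with the 1:2:1 ratio.

2.718; consistent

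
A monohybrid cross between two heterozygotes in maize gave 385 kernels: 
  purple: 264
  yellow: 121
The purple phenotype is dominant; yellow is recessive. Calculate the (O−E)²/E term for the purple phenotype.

2.121

For a monohybrid cross between heterozygotes with complete dominance, the expected phenotypic ratio is 3:1.
Under the 3:1 hypothesis (Σ ratio = 4, N = 385):
  purple: 385 × 3/4 = 288.75
  yellow: 385 × 1/4 = 96.25
Contribution of purple: (264 − 288.75)² / 288.75 = 2.1214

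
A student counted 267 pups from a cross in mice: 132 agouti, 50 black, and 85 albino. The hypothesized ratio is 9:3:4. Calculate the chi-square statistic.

7.192

Under the 9:3:4 hypothesis (Σ ratio = 16, N = 267):
  agouti: 267 × 9/16 = 150.1875
  black: 267 × 3/16 = 50.0625
  albino: 267 × 4/16 = 66.75
χ² = Σ (O − E)² / E
  agouti: (132 − 150.1875)² / 150.1875 = 2.2025
  black: (50 − 50.0625)² / 50.0625 = 0.0001
  albino: (85 − 66.75)² / 66.75 = 4.9897
χ² = 2.2025 + 0.0001 + 4.9897 = 7.1923 ≈ 7.192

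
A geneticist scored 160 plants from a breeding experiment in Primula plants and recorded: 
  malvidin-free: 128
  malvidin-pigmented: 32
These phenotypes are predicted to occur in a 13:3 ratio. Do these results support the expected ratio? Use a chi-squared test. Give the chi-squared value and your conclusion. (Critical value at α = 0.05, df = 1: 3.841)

0.164; consistent

The 13:3 ratio has 16 parts, so with N = 160 the expected counts are:
  malvidin-free: 160 × 13/16 = 130
  malvidin-pigmented: 160 × 3/16 = 30
χ² = Σ (O − E)² / E
  malvidin-free: (128 − 130)² / 130 = 0.0308
  malvidin-pigmented: (32 − 30)² / 30 = 0.1333
χ² = 0.0308 + 0.1333 = 0.1641 ≈ 0.164
Degrees of freedom = 2 − 1 = 1; critical value at α = 0.05 is 3.841.
Since 0.164 < 3.841, we fail to reject the null hypothesis — the data are consistent with the 13:3 ratio.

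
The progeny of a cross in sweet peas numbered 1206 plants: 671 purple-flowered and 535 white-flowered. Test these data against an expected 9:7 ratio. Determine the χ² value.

Under the 9:7 hypothesis (Σ ratio = 16, N = 1206):
  purple-flowered: 1206 × 9/16 = 678.375
  white-flowered: 1206 × 7/16 = 527.625
χ² = Σ (O − E)² / E
  purple-flowered: (671 − 678.375)² / 678.375 = 0.0802
  white-flowered: (535 − 527.625)² / 527.625 = 0.1031
χ² = 0.0802 + 0.1031 = 0.1833 ≈ 0.183

0.183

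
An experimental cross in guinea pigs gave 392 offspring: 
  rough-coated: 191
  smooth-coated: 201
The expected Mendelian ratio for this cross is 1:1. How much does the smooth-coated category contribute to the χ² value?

0.128

Expected counts for N = 392 under a 1:1 ratio (total parts = 2):
  rough-coated: 392 × 1/2 = 196
  smooth-coated: 392 × 1/2 = 196
Contribution of smooth-coated: (201 − 196)² / 196 = 0.1276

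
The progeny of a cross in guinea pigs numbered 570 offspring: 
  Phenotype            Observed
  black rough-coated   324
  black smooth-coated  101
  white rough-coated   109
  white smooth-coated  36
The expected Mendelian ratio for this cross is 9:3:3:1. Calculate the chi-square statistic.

Under the 9:3:3:1 hypothesis (Σ ratio = 16, N = 570):
  black rough-coated: 570 × 9/16 = 320.625
  black smooth-coated: 570 × 3/16 = 106.875
  white rough-coated: 570 × 3/16 = 106.875
  white smooth-coated: 570 × 1/16 = 35.625
χ² = Σ (O − E)² / E
  black rough-coated: (324 − 320.625)² / 320.625 = 0.0355
  black smooth-coated: (101 − 106.875)² / 106.875 = 0.3230
  white rough-coated: (109 − 106.875)² / 106.875 = 0.0423
  white smooth-coated: (36 − 35.625)² / 35.625 = 0.0039
χ² = 0.0355 + 0.3230 + 0.0423 + 0.0039 = 0.4047 ≈ 0.405

0.405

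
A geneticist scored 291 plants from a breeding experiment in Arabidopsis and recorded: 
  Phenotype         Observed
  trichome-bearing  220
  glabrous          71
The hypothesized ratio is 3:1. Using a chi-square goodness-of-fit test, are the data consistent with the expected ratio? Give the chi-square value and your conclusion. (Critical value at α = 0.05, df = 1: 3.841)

0.056; consistent

Total ratio parts = 4. Expected numbers out of 291:
  trichome-bearing: 291 × 3/4 = 218.25
  glabrous: 291 × 1/4 = 72.75
χ² = Σ (O − E)² / E
  trichome-bearing: (220 − 218.25)² / 218.25 = 0.0140
  glabrous: (71 − 72.75)² / 72.75 = 0.0421
χ² = 0.0140 + 0.0421 = 0.0561 ≈ 0.056
Degrees of freedom = 2 − 1 = 1; critical value at α = 0.05 is 3.841.
Since 0.056 < 3.841, we fail to reject the null hypothesis — the data are consistent with the 3:1 ratio.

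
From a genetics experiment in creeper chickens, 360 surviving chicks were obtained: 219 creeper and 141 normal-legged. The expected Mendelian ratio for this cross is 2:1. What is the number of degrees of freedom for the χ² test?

1

A goodness-of-fit test with 2 phenotype classes has df = 2 − 1 = 1.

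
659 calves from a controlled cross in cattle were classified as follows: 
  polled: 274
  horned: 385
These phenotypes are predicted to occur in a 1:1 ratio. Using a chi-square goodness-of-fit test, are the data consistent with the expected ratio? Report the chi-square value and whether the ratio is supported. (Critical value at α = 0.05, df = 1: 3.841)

18.697; not consistent

Total ratio parts = 2. Expected numbers out of 659:
  polled: 659 × 1/2 = 329.5
  horned: 659 × 1/2 = 329.5
χ² = Σ (O − E)² / E
  polled: (274 − 329.5)² / 329.5 = 9.3483
  horned: (385 − 329.5)² / 329.5 = 9.3483
χ² = 9.3483 + 9.3483 = 18.6966 ≈ 18.697
Degrees of freedom = 2 − 1 = 1; critical value at α = 0.05 is 3.841.
Since 18.697 > 3.841, we reject the null hypothesis — the data do not fit the 1:1 ratio.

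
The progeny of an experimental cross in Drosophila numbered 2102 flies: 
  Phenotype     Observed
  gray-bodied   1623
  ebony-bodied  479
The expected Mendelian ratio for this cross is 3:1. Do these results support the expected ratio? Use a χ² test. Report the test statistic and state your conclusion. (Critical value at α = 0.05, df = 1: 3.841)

5.486; not consistent

Expected counts for N = 2102 under a 3:1 ratio (total parts = 4):
  gray-bodied: 2102 × 3/4 = 1576.5
  ebony-bodied: 2102 × 1/4 = 525.5
χ² = Σ (O − E)² / E
  gray-bodied: (1623 − 1576.5)² / 1576.5 = 1.3716
  ebony-bodied: (479 − 525.5)² / 525.5 = 4.1147
χ² = 1.3716 + 4.1147 = 5.4863 ≈ 5.486
Degrees of freedom = 2 − 1 = 1; critical value at α = 0.05 is 3.841.
Since 5.486 > 3.841, we reject the null hypothesis — the data do not fit the 3:1 ratio.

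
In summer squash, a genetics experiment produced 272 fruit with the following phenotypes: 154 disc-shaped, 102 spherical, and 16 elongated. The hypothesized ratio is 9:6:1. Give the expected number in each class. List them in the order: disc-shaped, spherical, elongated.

The 9:6:1 ratio has 16 parts, so with N = 272 the expected counts are:
  disc-shaped: 272 × 9/16 = 153
  spherical: 272 × 6/16 = 102
  elongated: 272 × 1/16 = 17

153, 102, 17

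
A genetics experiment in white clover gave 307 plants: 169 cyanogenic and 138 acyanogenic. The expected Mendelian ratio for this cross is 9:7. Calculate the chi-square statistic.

0.180

Under the 9:7 hypothesis (Σ ratio = 16, N = 307):
  cyanogenic: 307 × 9/16 = 172.6875
  acyanogenic: 307 × 7/16 = 134.3125
χ² = Σ (O − E)² / E
  cyanogenic: (169 − 172.6875)² / 172.6875 = 0.0787
  acyanogenic: (138 − 134.3125)² / 134.3125 = 0.1012
χ² = 0.0787 + 0.1012 = 0.1799 ≈ 0.180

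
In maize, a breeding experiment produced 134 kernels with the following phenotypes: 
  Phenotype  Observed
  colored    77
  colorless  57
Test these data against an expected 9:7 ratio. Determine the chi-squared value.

0.080

The 9:7 ratio has 16 parts, so with N = 134 the expected counts are:
  colored: 134 × 9/16 = 75.375
  colorless: 134 × 7/16 = 58.625
χ² = Σ (O − E)² / E
  colored: (77 − 75.375)² / 75.375 = 0.0350
  colorless: (57 − 58.625)² / 58.625 = 0.0450
χ² = 0.0350 + 0.0450 = 0.080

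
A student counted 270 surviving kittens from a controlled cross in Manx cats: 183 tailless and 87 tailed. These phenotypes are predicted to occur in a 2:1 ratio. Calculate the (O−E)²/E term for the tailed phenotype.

Total ratio parts = 3. Expected numbers out of 270:
  tailless: 270 × 2/3 = 180
  tailed: 270 × 1/3 = 90
Contribution of tailed: (87 − 90)² / 90 = 0.1000

0.100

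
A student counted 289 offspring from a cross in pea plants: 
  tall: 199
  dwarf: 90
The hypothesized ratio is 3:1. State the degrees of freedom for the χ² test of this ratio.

A goodness-of-fit test with 2 phenotype classes has df = 2 − 1 = 1.

1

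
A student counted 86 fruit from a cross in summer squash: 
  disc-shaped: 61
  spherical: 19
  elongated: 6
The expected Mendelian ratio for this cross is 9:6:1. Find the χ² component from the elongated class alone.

0.073

Under the 9:6:1 hypothesis (Σ ratio = 16, N = 86):
  disc-shaped: 86 × 9/16 = 48.375
  spherical: 86 × 6/16 = 32.25
  elongated: 86 × 1/16 = 5.375
Contribution of elongated: (6 − 5.375)² / 5.375 = 0.0727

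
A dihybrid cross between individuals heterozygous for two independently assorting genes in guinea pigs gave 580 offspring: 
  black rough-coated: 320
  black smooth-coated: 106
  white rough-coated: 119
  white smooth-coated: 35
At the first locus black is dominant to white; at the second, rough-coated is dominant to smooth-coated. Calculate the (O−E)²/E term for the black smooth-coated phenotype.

0.070

A dihybrid F₂ with independent assortment and complete dominance at both loci gives a 9:3:3:1 phenotypic ratio.
Total ratio parts = 16. Expected numbers out of 580:
  black rough-coated: 580 × 9/16 = 326.25
  black smooth-coated: 580 × 3/16 = 108.75
  white rough-coated: 580 × 3/16 = 108.75
  white smooth-coated: 580 × 1/16 = 36.25
Contribution of black smooth-coated: (106 − 108.75)² / 108.75 = 0.0695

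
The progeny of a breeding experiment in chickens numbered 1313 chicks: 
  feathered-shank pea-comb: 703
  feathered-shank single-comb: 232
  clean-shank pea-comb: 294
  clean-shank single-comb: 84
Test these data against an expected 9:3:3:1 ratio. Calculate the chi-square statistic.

11.861

The 9:3:3:1 ratio has 16 parts, so with N = 1313 the expected counts are:
  feathered-shank pea-comb: 1313 × 9/16 = 738.5625
  feathered-shank single-comb: 1313 × 3/16 = 246.1875
  clean-shank pea-comb: 1313 × 3/16 = 246.1875
  clean-shank single-comb: 1313 × 1/16 = 82.0625
χ² = Σ (O − E)² / E
  feathered-shank pea-comb: (703 − 738.5625)² / 738.5625 = 1.7124
  feathered-shank single-comb: (232 − 246.1875)² / 246.1875 = 0.8176
  clean-shank pea-comb: (294 − 246.1875)² / 246.1875 = 9.2857
  clean-shank single-comb: (84 − 82.0625)² / 82.0625 = 0.0457
χ² = 1.7124 + 0.8176 + 9.2857 + 0.0457 = 11.8614 ≈ 11.861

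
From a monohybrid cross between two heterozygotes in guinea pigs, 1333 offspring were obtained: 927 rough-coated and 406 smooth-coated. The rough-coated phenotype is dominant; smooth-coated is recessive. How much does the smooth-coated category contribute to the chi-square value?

For a monohybrid cross between heterozygotes with complete dominance, the expected phenotypic ratio is 3:1.
Expected counts for N = 1333 under a 3:1 ratio (total parts = 4):
  rough-coated: 1333 × 3/4 = 999.75
  smooth-coated: 1333 × 1/4 = 333.25
Contribution of smooth-coated: (406 − 333.25)² / 333.25 = 15.8817

15.882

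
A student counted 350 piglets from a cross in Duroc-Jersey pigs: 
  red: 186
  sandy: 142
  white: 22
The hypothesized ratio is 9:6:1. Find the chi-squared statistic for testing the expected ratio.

1.482

Expected counts for N = 350 under a 9:6:1 ratio (total parts = 16):
  red: 350 × 9/16 = 196.875
  sandy: 350 × 6/16 = 131.25
  white: 350 × 1/16 = 21.875
χ² = Σ (O − E)² / E
  red: (186 − 196.875)² / 196.875 = 0.6007
  sandy: (142 − 131.25)² / 131.25 = 0.8805
  white: (22 − 21.875)² / 21.875 = 0.0007
χ² = 0.6007 + 0.8805 + 0.0007 = 1.4819 ≈ 1.482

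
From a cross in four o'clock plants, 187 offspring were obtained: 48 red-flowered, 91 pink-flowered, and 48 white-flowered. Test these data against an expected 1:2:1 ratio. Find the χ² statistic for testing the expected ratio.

The 1:2:1 ratio has 4 parts, so with N = 187 the expected counts are:
  red-flowered: 187 × 1/4 = 46.75
  pink-flowered: 187 × 2/4 = 93.5
  white-flowered: 187 × 1/4 = 46.75
χ² = Σ (O − E)² / E
  red-flowered: (48 − 46.75)² / 46.75 = 0.0334
  pink-flowered: (91 − 93.5)² / 93.5 = 0.0668
  white-flowered: (48 − 46.75)² / 46.75 = 0.0334
χ² = 0.0334 + 0.0668 + 0.0334 = 0.1336 ≈ 0.134

0.134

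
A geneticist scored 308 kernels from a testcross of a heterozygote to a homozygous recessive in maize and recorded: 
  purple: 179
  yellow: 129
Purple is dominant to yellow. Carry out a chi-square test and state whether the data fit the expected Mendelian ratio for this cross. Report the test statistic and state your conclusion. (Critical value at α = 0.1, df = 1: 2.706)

A testcross of a heterozygote (Aa × aa) gives a 1:1 phenotypic ratio.
Total ratio parts = 2. Expected numbers out of 308:
  purple: 308 × 1/2 = 154
  yellow: 308 × 1/2 = 154
χ² = Σ (O − E)² / E
  purple: (179 − 154)² / 154 = 4.0584
  yellow: (129 − 154)² / 154 = 4.0584
χ² = 4.0584 + 4.0584 = 8.1168 ≈ 8.117
Degrees of freedom = 2 − 1 = 1; critical value at α = 0.1 is 2.706.
Since 8.117 > 2.706, we reject the null hypothesis — the data do not fit the 1:1 ratio.

8.117; not consistent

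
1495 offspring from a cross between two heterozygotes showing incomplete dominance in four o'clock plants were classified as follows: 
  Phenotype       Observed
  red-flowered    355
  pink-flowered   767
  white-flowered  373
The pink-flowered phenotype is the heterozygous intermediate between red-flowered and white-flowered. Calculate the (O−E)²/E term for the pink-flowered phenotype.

With incomplete dominance, a heterozygote × heterozygote cross gives a 1:2:1 phenotypic ratio.
Expected counts for N = 1495 under a 1:2:1 ratio (total parts = 4):
  red-flowered: 1495 × 1/4 = 373.75
  pink-flowered: 1495 × 2/4 = 747.5
  white-flowered: 1495 × 1/4 = 373.75
Contribution of pink-flowered: (767 − 747.5)² / 747.5 = 0.5087

0.509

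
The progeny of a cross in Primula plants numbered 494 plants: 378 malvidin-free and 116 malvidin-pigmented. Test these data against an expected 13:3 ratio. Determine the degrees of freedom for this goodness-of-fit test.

1

A goodness-of-fit test with 2 phenotype classes has df = 2 − 1 = 1.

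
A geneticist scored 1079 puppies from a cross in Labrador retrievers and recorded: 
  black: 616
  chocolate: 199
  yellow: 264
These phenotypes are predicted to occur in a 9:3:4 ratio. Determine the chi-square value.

The 9:3:4 ratio has 16 parts, so with N = 1079 the expected counts are:
  black: 1079 × 9/16 = 606.9375
  chocolate: 1079 × 3/16 = 202.3125
  yellow: 1079 × 4/16 = 269.75
χ² = Σ (O − E)² / E
  black: (616 − 606.9375)² / 606.9375 = 0.1353
  chocolate: (199 − 202.3125)² / 202.3125 = 0.0542
  yellow: (264 − 269.75)² / 269.75 = 0.1226
χ² = 0.1353 + 0.0542 + 0.1226 = 0.3121 ≈ 0.312

0.312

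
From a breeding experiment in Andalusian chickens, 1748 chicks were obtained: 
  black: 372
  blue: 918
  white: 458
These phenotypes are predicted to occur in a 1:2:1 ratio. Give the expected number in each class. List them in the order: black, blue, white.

The 1:2:1 ratio has 4 parts, so with N = 1748 the expected counts are:
  black: 1748 × 1/4 = 437
  blue: 1748 × 2/4 = 874
  white: 1748 × 1/4 = 437

437, 874, 437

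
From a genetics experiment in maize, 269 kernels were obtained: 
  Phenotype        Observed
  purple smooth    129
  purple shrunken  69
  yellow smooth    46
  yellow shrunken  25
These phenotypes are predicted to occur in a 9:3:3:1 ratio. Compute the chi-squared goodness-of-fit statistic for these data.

14.499

Expected counts for N = 269 under a 9:3:3:1 ratio (total parts = 16):
  purple smooth: 269 × 9/16 = 151.3125
  purple shrunken: 269 × 3/16 = 50.4375
  yellow smooth: 269 × 3/16 = 50.4375
  yellow shrunken: 269 × 1/16 = 16.8125
χ² = Σ (O − E)² / E
  purple smooth: (129 − 151.3125)² / 151.3125 = 3.2902
  purple shrunken: (69 − 50.4375)² / 50.4375 = 6.8316
  yellow smooth: (46 − 50.4375)² / 50.4375 = 0.3904
  yellow shrunken: (25 − 16.8125)² / 16.8125 = 3.9872
χ² = 3.2902 + 6.8316 + 0.3904 + 3.9872 = 14.4994 ≈ 14.499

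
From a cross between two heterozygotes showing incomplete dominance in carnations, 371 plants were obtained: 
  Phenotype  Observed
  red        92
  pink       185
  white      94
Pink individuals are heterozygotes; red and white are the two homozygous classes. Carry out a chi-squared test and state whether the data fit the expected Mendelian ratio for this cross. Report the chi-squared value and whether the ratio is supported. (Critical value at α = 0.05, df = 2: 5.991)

0.024; consistent

With incomplete dominance, a heterozygote × heterozygote cross gives a 1:2:1 phenotypic ratio.
Expected counts for N = 371 under a 1:2:1 ratio (total parts = 4):
  red: 371 × 1/4 = 92.75
  pink: 371 × 2/4 = 185.5
  white: 371 × 1/4 = 92.75
χ² = Σ (O − E)² / E
  red: (92 − 92.75)² / 92.75 = 0.0061
  pink: (185 − 185.5)² / 185.5 = 0.0013
  white: (94 − 92.75)² / 92.75 = 0.0168
χ² = 0.0061 + 0.0013 + 0.0168 = 0.0242 ≈ 0.024
Degrees of freedom = 3 − 1 = 2; critical value at α = 0.05 is 5.991.
Since 0.024 < 5.991, we fail to reject the null hypothesis — the data are consistent with the 1:2:1 ratio.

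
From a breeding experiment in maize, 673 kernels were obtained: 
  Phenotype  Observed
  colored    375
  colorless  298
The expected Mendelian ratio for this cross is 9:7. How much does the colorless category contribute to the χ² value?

0.043

Expected counts for N = 673 under a 9:7 ratio (total parts = 16):
  colored: 673 × 9/16 = 378.5625
  colorless: 673 × 7/16 = 294.4375
Contribution of colorless: (298 − 294.4375)² / 294.4375 = 0.0431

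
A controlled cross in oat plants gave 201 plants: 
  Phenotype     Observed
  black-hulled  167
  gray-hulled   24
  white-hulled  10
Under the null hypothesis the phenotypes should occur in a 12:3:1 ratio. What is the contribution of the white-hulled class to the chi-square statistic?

Total ratio parts = 16. Expected numbers out of 201:
  black-hulled: 201 × 12/16 = 150.75
  gray-hulled: 201 × 3/16 = 37.6875
  white-hulled: 201 × 1/16 = 12.5625
Contribution of white-hulled: (10 − 12.5625)² / 12.5625 = 0.5227

0.523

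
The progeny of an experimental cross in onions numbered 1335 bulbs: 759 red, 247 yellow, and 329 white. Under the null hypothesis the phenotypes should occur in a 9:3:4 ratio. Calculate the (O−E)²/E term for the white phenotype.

Expected counts for N = 1335 under a 9:3:4 ratio (total parts = 16):
  red: 1335 × 9/16 = 750.9375
  yellow: 1335 × 3/16 = 250.3125
  white: 1335 × 4/16 = 333.75
Contribution of white: (329 − 333.75)² / 333.75 = 0.0676

0.068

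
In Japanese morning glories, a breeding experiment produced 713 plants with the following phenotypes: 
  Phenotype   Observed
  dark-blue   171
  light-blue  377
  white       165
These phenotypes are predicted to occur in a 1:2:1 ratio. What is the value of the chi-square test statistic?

Under the 1:2:1 hypothesis (Σ ratio = 4, N = 713):
  dark-blue: 713 × 1/4 = 178.25
  light-blue: 713 × 2/4 = 356.5
  white: 713 × 1/4 = 178.25
χ² = Σ (O − E)² / E
  dark-blue: (171 − 178.25)² / 178.25 = 0.2949
  light-blue: (377 − 356.5)² / 356.5 = 1.1788
  white: (165 − 178.25)² / 178.25 = 0.9849
χ² = 0.2949 + 1.1788 + 0.9849 = 2.4586 ≈ 2.459

2.459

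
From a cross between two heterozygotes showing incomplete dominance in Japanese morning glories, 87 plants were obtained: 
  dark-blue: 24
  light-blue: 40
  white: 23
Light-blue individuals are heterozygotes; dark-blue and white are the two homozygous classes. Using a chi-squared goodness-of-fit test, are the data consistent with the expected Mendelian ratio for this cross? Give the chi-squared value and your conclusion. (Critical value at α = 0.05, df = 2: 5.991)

With incomplete dominance, a heterozygote × heterozygote cross gives a 1:2:1 phenotypic ratio.
Under the 1:2:1 hypothesis (Σ ratio = 4, N = 87):
  dark-blue: 87 × 1/4 = 21.75
  light-blue: 87 × 2/4 = 43.5
  white: 87 × 1/4 = 21.75
χ² = Σ (O − E)² / E
  dark-blue: (24 − 21.75)² / 21.75 = 0.2328
  light-blue: (40 − 43.5)² / 43.5 = 0.2816
  white: (23 − 21.75)² / 21.75 = 0.0718
χ² = 0.2328 + 0.2816 + 0.0718 = 0.5862 ≈ 0.586
Degrees of freedom = 3 − 1 = 2; critical value at α = 0.05 is 5.991.
Since 0.586 < 5.991, we fail to reject the null hypothesis — the data are consistent with the 1:2:1 ratio.

0.586; consistent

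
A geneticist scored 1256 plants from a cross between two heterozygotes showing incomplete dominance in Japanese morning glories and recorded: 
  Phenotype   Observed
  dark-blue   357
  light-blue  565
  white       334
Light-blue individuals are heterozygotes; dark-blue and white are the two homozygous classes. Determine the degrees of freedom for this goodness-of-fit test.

With incomplete dominance, a heterozygote × heterozygote cross gives a 1:2:1 phenotypic ratio.
A goodness-of-fit test with 3 phenotype classes has df = 3 − 1 = 2.

2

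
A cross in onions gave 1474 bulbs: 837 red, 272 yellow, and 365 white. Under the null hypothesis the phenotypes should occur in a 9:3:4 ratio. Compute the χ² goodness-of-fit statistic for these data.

0.177

Total ratio parts = 16. Expected numbers out of 1474:
  red: 1474 × 9/16 = 829.125
  yellow: 1474 × 3/16 = 276.375
  white: 1474 × 4/16 = 368.5
χ² = Σ (O − E)² / E
  red: (837 − 829.125)² / 829.125 = 0.0748
  yellow: (272 − 276.375)² / 276.375 = 0.0693
  white: (365 − 368.5)² / 368.5 = 0.0332
χ² = 0.0748 + 0.0693 + 0.0332 = 0.1773 ≈ 0.177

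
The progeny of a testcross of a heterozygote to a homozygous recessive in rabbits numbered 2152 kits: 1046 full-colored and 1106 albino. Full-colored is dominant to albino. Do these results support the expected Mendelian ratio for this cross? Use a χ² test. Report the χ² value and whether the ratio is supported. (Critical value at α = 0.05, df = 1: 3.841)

A testcross of a heterozygote (Aa × aa) gives a 1:1 phenotypic ratio.
Expected counts for N = 2152 under a 1:1 ratio (total parts = 2):
  full-colored: 2152 × 1/2 = 1076
  albino: 2152 × 1/2 = 1076
χ² = Σ (O − E)² / E
  full-colored: (1046 − 1076)² / 1076 = 0.8364
  albino: (1106 − 1076)² / 1076 = 0.8364
χ² = 0.8364 + 0.8364 = 1.6728 ≈ 1.673
Degrees of freedom = 2 − 1 = 1; critical value at α = 0.05 is 3.841.
Since 1.673 < 3.841, we fail to reject the null hypothesis — the data are consistent with the 1:1 ratio.

1.673; consistent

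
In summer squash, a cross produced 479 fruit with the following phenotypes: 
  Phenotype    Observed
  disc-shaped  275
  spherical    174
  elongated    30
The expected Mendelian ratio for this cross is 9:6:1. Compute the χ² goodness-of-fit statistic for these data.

0.291

The 9:6:1 ratio has 16 parts, so with N = 479 the expected counts are:
  disc-shaped: 479 × 9/16 = 269.4375
  spherical: 479 × 6/16 = 179.625
  elongated: 479 × 1/16 = 29.9375
χ² = Σ (O − E)² / E
  disc-shaped: (275 − 269.4375)² / 269.4375 = 0.1148
  spherical: (174 − 179.625)² / 179.625 = 0.1761
  elongated: (30 − 29.9375)² / 29.9375 = 0.0001
χ² = 0.1148 + 0.1761 + 0.0001 = 0.291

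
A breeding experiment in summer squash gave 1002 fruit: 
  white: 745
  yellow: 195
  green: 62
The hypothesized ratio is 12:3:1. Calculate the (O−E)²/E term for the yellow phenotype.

0.270

Total ratio parts = 16. Expected numbers out of 1002:
  white: 1002 × 12/16 = 751.5
  yellow: 1002 × 3/16 = 187.875
  green: 1002 × 1/16 = 62.625
Contribution of yellow: (195 − 187.875)² / 187.875 = 0.2702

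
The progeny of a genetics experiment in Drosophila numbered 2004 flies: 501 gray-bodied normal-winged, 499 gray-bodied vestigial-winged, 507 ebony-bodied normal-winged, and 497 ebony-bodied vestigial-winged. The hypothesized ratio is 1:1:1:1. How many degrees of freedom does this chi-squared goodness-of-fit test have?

A goodness-of-fit test with 4 phenotype classes has df = 4 − 1 = 3.

3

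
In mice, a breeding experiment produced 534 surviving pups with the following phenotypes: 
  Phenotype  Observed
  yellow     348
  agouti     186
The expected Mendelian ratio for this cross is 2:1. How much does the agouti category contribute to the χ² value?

0.360

The 2:1 ratio has 3 parts, so with N = 534 the expected counts are:
  yellow: 534 × 2/3 = 356
  agouti: 534 × 1/3 = 178
Contribution of agouti: (186 − 178)² / 178 = 0.3596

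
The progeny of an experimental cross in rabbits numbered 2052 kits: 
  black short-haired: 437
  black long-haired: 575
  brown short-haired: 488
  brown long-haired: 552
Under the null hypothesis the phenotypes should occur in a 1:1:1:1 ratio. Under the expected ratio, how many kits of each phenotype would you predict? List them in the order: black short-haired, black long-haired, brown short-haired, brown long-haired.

Total ratio parts = 4. Expected numbers out of 2052:
  black short-haired: 2052 × 1/4 = 513
  black long-haired: 2052 × 1/4 = 513
  brown short-haired: 2052 × 1/4 = 513
  brown long-haired: 2052 × 1/4 = 513

513, 513, 513, 513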